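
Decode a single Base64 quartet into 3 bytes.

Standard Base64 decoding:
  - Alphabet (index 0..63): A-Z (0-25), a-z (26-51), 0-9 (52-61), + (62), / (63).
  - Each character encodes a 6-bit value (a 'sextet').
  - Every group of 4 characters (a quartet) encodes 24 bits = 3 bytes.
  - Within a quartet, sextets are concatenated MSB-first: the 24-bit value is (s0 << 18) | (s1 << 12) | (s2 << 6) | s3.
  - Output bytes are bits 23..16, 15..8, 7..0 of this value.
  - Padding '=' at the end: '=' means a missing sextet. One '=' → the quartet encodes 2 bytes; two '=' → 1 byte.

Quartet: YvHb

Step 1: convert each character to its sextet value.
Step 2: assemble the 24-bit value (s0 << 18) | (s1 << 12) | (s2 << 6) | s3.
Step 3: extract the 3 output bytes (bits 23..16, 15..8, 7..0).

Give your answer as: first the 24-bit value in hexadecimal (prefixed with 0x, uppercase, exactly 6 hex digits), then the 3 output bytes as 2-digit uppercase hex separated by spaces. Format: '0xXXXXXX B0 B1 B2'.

Answer: 0x62F1DB 62 F1 DB

Derivation:
Sextets: Y=24, v=47, H=7, b=27
24-bit: (24<<18) | (47<<12) | (7<<6) | 27
      = 0x600000 | 0x02F000 | 0x0001C0 | 0x00001B
      = 0x62F1DB
Bytes: (v>>16)&0xFF=62, (v>>8)&0xFF=F1, v&0xFF=DB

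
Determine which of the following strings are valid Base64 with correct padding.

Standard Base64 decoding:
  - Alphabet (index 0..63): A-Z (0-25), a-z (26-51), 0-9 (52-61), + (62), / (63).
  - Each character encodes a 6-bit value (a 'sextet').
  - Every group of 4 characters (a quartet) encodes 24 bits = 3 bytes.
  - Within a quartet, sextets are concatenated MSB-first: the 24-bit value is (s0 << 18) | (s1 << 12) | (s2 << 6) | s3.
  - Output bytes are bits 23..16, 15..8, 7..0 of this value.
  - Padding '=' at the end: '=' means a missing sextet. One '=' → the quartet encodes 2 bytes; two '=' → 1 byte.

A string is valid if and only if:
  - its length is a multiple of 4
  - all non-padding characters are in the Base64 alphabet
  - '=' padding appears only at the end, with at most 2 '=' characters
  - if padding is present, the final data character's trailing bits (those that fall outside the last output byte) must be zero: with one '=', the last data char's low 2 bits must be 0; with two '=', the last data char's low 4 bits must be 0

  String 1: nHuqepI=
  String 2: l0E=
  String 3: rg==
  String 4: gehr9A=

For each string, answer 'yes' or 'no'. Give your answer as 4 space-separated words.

Answer: yes yes yes no

Derivation:
String 1: 'nHuqepI=' → valid
String 2: 'l0E=' → valid
String 3: 'rg==' → valid
String 4: 'gehr9A=' → invalid (len=7 not mult of 4)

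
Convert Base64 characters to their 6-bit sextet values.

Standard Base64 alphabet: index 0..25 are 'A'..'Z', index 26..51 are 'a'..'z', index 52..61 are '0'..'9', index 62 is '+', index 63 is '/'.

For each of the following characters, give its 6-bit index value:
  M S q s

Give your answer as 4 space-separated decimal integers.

Answer: 12 18 42 44

Derivation:
'M': A..Z range, ord('M') − ord('A') = 12
'S': A..Z range, ord('S') − ord('A') = 18
'q': a..z range, 26 + ord('q') − ord('a') = 42
's': a..z range, 26 + ord('s') − ord('a') = 44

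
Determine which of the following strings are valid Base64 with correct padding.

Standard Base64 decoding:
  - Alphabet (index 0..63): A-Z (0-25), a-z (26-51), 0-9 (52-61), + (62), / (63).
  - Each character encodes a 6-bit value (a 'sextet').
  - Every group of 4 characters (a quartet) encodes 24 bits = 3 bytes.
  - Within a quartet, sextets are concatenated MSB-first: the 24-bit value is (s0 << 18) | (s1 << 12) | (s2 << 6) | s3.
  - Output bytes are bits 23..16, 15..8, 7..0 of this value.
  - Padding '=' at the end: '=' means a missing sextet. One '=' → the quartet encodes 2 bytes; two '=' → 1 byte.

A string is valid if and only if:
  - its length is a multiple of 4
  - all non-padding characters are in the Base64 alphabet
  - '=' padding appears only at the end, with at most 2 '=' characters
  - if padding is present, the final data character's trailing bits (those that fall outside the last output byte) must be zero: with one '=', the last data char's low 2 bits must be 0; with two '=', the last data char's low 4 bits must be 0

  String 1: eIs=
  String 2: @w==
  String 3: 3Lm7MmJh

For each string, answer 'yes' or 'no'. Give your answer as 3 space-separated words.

String 1: 'eIs=' → valid
String 2: '@w==' → invalid (bad char(s): ['@'])
String 3: '3Lm7MmJh' → valid

Answer: yes no yes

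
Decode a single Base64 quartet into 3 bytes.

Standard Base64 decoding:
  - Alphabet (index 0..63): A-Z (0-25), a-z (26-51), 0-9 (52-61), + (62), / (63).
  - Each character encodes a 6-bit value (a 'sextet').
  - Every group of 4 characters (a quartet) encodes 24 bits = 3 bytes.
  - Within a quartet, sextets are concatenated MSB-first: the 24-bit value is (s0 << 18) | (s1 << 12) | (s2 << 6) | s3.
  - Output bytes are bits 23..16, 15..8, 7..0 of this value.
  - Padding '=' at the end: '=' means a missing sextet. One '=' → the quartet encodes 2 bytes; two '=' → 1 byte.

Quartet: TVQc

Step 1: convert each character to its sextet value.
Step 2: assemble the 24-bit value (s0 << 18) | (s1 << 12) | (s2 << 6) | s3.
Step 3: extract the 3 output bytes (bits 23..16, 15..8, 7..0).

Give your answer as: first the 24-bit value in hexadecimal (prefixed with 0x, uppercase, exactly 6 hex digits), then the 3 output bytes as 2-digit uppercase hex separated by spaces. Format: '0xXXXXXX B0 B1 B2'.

Sextets: T=19, V=21, Q=16, c=28
24-bit: (19<<18) | (21<<12) | (16<<6) | 28
      = 0x4C0000 | 0x015000 | 0x000400 | 0x00001C
      = 0x4D541C
Bytes: (v>>16)&0xFF=4D, (v>>8)&0xFF=54, v&0xFF=1C

Answer: 0x4D541C 4D 54 1C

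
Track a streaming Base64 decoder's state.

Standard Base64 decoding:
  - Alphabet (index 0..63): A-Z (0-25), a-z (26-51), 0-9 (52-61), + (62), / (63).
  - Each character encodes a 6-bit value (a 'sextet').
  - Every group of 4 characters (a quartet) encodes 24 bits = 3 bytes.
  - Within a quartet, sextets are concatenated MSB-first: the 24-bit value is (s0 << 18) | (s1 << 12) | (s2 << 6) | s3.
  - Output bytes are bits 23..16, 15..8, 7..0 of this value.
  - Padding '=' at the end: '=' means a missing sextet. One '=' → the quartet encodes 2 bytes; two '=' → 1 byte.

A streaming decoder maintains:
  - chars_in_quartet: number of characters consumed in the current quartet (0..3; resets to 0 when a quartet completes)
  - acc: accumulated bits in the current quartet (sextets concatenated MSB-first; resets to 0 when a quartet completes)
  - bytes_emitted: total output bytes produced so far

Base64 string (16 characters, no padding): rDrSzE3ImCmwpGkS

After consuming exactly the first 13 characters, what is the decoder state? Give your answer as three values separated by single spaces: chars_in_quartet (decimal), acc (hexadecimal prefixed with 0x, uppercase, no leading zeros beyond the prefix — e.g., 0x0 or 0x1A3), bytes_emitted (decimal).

After char 0 ('r'=43): chars_in_quartet=1 acc=0x2B bytes_emitted=0
After char 1 ('D'=3): chars_in_quartet=2 acc=0xAC3 bytes_emitted=0
After char 2 ('r'=43): chars_in_quartet=3 acc=0x2B0EB bytes_emitted=0
After char 3 ('S'=18): chars_in_quartet=4 acc=0xAC3AD2 -> emit AC 3A D2, reset; bytes_emitted=3
After char 4 ('z'=51): chars_in_quartet=1 acc=0x33 bytes_emitted=3
After char 5 ('E'=4): chars_in_quartet=2 acc=0xCC4 bytes_emitted=3
After char 6 ('3'=55): chars_in_quartet=3 acc=0x33137 bytes_emitted=3
After char 7 ('I'=8): chars_in_quartet=4 acc=0xCC4DC8 -> emit CC 4D C8, reset; bytes_emitted=6
After char 8 ('m'=38): chars_in_quartet=1 acc=0x26 bytes_emitted=6
After char 9 ('C'=2): chars_in_quartet=2 acc=0x982 bytes_emitted=6
After char 10 ('m'=38): chars_in_quartet=3 acc=0x260A6 bytes_emitted=6
After char 11 ('w'=48): chars_in_quartet=4 acc=0x9829B0 -> emit 98 29 B0, reset; bytes_emitted=9
After char 12 ('p'=41): chars_in_quartet=1 acc=0x29 bytes_emitted=9

Answer: 1 0x29 9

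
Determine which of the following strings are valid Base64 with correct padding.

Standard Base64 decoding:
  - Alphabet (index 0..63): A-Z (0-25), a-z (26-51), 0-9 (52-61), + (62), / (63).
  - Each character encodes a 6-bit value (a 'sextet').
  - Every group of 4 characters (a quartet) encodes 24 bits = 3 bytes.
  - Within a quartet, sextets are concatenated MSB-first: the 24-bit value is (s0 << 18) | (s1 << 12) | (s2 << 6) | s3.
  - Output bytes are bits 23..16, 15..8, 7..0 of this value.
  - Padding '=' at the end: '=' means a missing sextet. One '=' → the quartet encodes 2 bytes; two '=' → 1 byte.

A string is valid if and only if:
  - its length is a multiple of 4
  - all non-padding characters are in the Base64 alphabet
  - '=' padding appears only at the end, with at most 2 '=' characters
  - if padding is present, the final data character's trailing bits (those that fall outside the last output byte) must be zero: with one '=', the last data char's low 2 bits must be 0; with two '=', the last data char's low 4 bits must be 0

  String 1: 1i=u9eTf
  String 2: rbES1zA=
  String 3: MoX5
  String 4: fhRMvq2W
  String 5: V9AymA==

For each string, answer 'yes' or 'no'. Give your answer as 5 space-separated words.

String 1: '1i=u9eTf' → invalid (bad char(s): ['=']; '=' in middle)
String 2: 'rbES1zA=' → valid
String 3: 'MoX5' → valid
String 4: 'fhRMvq2W' → valid
String 5: 'V9AymA==' → valid

Answer: no yes yes yes yes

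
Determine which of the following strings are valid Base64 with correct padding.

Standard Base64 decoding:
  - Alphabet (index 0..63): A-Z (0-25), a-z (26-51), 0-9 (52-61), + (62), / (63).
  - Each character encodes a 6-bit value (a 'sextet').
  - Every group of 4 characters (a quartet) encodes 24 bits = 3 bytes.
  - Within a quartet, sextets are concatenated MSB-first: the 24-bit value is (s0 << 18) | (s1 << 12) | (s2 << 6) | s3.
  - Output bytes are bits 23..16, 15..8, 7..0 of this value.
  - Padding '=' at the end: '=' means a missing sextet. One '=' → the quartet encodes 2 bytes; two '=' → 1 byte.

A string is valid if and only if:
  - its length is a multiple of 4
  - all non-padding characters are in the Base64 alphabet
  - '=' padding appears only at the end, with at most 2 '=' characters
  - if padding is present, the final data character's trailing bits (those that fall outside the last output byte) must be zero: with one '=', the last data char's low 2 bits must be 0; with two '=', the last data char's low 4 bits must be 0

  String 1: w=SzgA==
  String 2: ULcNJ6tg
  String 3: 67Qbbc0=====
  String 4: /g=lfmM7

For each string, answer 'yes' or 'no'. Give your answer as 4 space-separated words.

String 1: 'w=SzgA==' → invalid (bad char(s): ['=']; '=' in middle)
String 2: 'ULcNJ6tg' → valid
String 3: '67Qbbc0=====' → invalid (5 pad chars (max 2))
String 4: '/g=lfmM7' → invalid (bad char(s): ['=']; '=' in middle)

Answer: no yes no no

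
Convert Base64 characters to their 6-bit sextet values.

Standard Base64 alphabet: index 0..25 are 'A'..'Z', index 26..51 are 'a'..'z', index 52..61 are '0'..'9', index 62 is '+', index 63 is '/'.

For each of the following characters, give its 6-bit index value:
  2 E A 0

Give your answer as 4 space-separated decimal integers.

'2': 0..9 range, 52 + ord('2') − ord('0') = 54
'E': A..Z range, ord('E') − ord('A') = 4
'A': A..Z range, ord('A') − ord('A') = 0
'0': 0..9 range, 52 + ord('0') − ord('0') = 52

Answer: 54 4 0 52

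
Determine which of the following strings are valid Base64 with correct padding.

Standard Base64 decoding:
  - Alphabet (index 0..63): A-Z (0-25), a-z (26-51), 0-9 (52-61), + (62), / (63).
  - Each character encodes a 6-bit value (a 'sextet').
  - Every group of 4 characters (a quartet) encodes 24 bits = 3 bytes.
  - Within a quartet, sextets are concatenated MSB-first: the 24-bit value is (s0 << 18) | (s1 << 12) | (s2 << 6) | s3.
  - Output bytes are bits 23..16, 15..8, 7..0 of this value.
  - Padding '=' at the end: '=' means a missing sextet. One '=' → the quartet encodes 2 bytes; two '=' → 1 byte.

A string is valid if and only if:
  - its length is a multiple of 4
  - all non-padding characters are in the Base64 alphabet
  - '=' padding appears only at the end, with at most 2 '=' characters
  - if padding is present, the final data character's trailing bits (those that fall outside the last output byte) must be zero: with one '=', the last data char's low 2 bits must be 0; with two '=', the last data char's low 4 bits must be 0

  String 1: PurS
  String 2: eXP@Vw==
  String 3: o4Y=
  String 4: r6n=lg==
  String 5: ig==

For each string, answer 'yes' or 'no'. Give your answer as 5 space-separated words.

String 1: 'PurS' → valid
String 2: 'eXP@Vw==' → invalid (bad char(s): ['@'])
String 3: 'o4Y=' → valid
String 4: 'r6n=lg==' → invalid (bad char(s): ['=']; '=' in middle)
String 5: 'ig==' → valid

Answer: yes no yes no yes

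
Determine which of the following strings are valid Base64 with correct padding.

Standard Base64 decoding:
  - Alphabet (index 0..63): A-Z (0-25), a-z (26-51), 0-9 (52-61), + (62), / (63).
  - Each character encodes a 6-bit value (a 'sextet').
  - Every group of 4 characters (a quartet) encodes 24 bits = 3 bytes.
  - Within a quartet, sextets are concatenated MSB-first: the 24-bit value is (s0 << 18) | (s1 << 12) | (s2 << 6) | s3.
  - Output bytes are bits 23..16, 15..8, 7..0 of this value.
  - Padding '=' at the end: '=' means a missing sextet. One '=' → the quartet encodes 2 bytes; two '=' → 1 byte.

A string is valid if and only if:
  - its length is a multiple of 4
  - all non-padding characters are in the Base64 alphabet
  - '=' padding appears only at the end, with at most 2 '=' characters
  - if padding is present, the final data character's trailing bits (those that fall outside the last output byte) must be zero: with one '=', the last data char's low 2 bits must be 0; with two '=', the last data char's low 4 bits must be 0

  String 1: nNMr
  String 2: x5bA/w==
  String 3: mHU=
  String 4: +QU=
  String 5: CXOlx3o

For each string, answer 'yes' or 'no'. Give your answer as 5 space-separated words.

String 1: 'nNMr' → valid
String 2: 'x5bA/w==' → valid
String 3: 'mHU=' → valid
String 4: '+QU=' → valid
String 5: 'CXOlx3o' → invalid (len=7 not mult of 4)

Answer: yes yes yes yes no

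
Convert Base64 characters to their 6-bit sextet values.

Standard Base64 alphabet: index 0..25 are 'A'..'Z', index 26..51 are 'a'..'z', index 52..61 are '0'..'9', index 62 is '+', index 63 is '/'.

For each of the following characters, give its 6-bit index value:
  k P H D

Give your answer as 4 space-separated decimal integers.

Answer: 36 15 7 3

Derivation:
'k': a..z range, 26 + ord('k') − ord('a') = 36
'P': A..Z range, ord('P') − ord('A') = 15
'H': A..Z range, ord('H') − ord('A') = 7
'D': A..Z range, ord('D') − ord('A') = 3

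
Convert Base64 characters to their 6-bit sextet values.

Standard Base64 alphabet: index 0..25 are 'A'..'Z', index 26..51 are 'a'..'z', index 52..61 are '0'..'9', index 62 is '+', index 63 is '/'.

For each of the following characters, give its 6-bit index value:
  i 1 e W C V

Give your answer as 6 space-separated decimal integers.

'i': a..z range, 26 + ord('i') − ord('a') = 34
'1': 0..9 range, 52 + ord('1') − ord('0') = 53
'e': a..z range, 26 + ord('e') − ord('a') = 30
'W': A..Z range, ord('W') − ord('A') = 22
'C': A..Z range, ord('C') − ord('A') = 2
'V': A..Z range, ord('V') − ord('A') = 21

Answer: 34 53 30 22 2 21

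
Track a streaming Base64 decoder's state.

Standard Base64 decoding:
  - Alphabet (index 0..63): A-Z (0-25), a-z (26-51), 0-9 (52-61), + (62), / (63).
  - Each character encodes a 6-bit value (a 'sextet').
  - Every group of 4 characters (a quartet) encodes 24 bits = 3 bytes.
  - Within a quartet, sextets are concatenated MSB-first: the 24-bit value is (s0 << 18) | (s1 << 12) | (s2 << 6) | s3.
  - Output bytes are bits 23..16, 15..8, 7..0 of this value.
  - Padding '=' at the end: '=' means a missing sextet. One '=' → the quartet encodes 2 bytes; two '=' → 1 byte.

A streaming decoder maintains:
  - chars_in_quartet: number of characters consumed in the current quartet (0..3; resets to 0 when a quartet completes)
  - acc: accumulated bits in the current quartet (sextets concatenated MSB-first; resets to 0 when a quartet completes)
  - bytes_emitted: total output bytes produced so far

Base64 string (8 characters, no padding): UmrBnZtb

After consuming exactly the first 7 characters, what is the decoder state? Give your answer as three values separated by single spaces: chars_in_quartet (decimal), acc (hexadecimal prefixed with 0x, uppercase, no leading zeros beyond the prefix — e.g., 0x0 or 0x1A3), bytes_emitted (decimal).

Answer: 3 0x2766D 3

Derivation:
After char 0 ('U'=20): chars_in_quartet=1 acc=0x14 bytes_emitted=0
After char 1 ('m'=38): chars_in_quartet=2 acc=0x526 bytes_emitted=0
After char 2 ('r'=43): chars_in_quartet=3 acc=0x149AB bytes_emitted=0
After char 3 ('B'=1): chars_in_quartet=4 acc=0x526AC1 -> emit 52 6A C1, reset; bytes_emitted=3
After char 4 ('n'=39): chars_in_quartet=1 acc=0x27 bytes_emitted=3
After char 5 ('Z'=25): chars_in_quartet=2 acc=0x9D9 bytes_emitted=3
After char 6 ('t'=45): chars_in_quartet=3 acc=0x2766D bytes_emitted=3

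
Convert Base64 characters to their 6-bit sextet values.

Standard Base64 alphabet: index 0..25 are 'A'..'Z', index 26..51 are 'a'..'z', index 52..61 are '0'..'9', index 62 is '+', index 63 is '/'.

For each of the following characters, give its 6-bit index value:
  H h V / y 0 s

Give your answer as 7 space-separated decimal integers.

'H': A..Z range, ord('H') − ord('A') = 7
'h': a..z range, 26 + ord('h') − ord('a') = 33
'V': A..Z range, ord('V') − ord('A') = 21
'/': index 63
'y': a..z range, 26 + ord('y') − ord('a') = 50
'0': 0..9 range, 52 + ord('0') − ord('0') = 52
's': a..z range, 26 + ord('s') − ord('a') = 44

Answer: 7 33 21 63 50 52 44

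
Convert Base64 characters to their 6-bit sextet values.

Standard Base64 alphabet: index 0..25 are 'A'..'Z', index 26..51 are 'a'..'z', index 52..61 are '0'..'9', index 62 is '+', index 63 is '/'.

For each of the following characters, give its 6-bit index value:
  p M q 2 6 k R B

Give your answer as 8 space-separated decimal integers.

Answer: 41 12 42 54 58 36 17 1

Derivation:
'p': a..z range, 26 + ord('p') − ord('a') = 41
'M': A..Z range, ord('M') − ord('A') = 12
'q': a..z range, 26 + ord('q') − ord('a') = 42
'2': 0..9 range, 52 + ord('2') − ord('0') = 54
'6': 0..9 range, 52 + ord('6') − ord('0') = 58
'k': a..z range, 26 + ord('k') − ord('a') = 36
'R': A..Z range, ord('R') − ord('A') = 17
'B': A..Z range, ord('B') − ord('A') = 1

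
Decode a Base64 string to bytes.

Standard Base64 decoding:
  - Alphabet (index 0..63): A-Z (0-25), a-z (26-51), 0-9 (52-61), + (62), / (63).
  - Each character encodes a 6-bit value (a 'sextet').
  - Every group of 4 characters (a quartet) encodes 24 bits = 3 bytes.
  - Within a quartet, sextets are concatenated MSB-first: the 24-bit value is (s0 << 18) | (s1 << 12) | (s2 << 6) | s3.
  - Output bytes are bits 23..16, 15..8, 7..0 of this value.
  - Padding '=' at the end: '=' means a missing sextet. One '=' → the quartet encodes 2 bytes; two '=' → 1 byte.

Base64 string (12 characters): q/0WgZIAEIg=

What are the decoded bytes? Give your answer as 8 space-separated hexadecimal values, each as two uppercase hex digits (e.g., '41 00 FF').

After char 0 ('q'=42): chars_in_quartet=1 acc=0x2A bytes_emitted=0
After char 1 ('/'=63): chars_in_quartet=2 acc=0xABF bytes_emitted=0
After char 2 ('0'=52): chars_in_quartet=3 acc=0x2AFF4 bytes_emitted=0
After char 3 ('W'=22): chars_in_quartet=4 acc=0xABFD16 -> emit AB FD 16, reset; bytes_emitted=3
After char 4 ('g'=32): chars_in_quartet=1 acc=0x20 bytes_emitted=3
After char 5 ('Z'=25): chars_in_quartet=2 acc=0x819 bytes_emitted=3
After char 6 ('I'=8): chars_in_quartet=3 acc=0x20648 bytes_emitted=3
After char 7 ('A'=0): chars_in_quartet=4 acc=0x819200 -> emit 81 92 00, reset; bytes_emitted=6
After char 8 ('E'=4): chars_in_quartet=1 acc=0x4 bytes_emitted=6
After char 9 ('I'=8): chars_in_quartet=2 acc=0x108 bytes_emitted=6
After char 10 ('g'=32): chars_in_quartet=3 acc=0x4220 bytes_emitted=6
Padding '=': partial quartet acc=0x4220 -> emit 10 88; bytes_emitted=8

Answer: AB FD 16 81 92 00 10 88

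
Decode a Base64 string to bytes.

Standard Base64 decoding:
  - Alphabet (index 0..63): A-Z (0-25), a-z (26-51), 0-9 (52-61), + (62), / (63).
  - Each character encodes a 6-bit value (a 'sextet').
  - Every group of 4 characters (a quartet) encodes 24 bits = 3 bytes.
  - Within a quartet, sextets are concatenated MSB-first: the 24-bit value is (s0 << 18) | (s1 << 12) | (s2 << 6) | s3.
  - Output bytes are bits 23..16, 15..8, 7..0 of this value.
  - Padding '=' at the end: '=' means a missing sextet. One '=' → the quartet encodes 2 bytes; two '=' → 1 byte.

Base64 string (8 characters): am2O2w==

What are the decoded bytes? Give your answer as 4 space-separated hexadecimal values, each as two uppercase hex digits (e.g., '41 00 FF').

After char 0 ('a'=26): chars_in_quartet=1 acc=0x1A bytes_emitted=0
After char 1 ('m'=38): chars_in_quartet=2 acc=0x6A6 bytes_emitted=0
After char 2 ('2'=54): chars_in_quartet=3 acc=0x1A9B6 bytes_emitted=0
After char 3 ('O'=14): chars_in_quartet=4 acc=0x6A6D8E -> emit 6A 6D 8E, reset; bytes_emitted=3
After char 4 ('2'=54): chars_in_quartet=1 acc=0x36 bytes_emitted=3
After char 5 ('w'=48): chars_in_quartet=2 acc=0xDB0 bytes_emitted=3
Padding '==': partial quartet acc=0xDB0 -> emit DB; bytes_emitted=4

Answer: 6A 6D 8E DB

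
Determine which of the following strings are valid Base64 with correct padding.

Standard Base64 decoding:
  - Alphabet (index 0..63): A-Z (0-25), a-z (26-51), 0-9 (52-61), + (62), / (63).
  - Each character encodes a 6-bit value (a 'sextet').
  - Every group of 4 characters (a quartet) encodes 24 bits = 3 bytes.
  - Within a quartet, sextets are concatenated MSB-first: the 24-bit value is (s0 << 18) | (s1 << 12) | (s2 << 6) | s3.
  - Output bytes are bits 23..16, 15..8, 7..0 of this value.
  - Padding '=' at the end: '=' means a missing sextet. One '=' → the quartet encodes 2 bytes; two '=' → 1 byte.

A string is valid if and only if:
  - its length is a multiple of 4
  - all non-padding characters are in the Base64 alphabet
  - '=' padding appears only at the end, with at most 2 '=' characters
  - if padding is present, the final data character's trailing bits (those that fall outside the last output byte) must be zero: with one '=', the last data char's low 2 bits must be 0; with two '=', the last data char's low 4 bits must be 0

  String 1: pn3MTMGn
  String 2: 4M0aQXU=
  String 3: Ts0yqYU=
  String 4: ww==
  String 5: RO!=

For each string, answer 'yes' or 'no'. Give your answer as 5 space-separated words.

Answer: yes yes yes yes no

Derivation:
String 1: 'pn3MTMGn' → valid
String 2: '4M0aQXU=' → valid
String 3: 'Ts0yqYU=' → valid
String 4: 'ww==' → valid
String 5: 'RO!=' → invalid (bad char(s): ['!'])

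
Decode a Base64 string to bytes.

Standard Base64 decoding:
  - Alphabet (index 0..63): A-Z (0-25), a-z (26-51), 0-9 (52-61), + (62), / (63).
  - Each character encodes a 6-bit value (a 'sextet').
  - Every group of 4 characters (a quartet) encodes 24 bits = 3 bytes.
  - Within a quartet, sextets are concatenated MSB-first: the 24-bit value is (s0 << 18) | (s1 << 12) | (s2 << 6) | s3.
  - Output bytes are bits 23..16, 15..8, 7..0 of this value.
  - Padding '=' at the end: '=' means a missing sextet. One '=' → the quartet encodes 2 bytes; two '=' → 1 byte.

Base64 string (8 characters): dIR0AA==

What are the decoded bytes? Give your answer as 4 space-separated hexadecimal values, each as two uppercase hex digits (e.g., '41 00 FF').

After char 0 ('d'=29): chars_in_quartet=1 acc=0x1D bytes_emitted=0
After char 1 ('I'=8): chars_in_quartet=2 acc=0x748 bytes_emitted=0
After char 2 ('R'=17): chars_in_quartet=3 acc=0x1D211 bytes_emitted=0
After char 3 ('0'=52): chars_in_quartet=4 acc=0x748474 -> emit 74 84 74, reset; bytes_emitted=3
After char 4 ('A'=0): chars_in_quartet=1 acc=0x0 bytes_emitted=3
After char 5 ('A'=0): chars_in_quartet=2 acc=0x0 bytes_emitted=3
Padding '==': partial quartet acc=0x0 -> emit 00; bytes_emitted=4

Answer: 74 84 74 00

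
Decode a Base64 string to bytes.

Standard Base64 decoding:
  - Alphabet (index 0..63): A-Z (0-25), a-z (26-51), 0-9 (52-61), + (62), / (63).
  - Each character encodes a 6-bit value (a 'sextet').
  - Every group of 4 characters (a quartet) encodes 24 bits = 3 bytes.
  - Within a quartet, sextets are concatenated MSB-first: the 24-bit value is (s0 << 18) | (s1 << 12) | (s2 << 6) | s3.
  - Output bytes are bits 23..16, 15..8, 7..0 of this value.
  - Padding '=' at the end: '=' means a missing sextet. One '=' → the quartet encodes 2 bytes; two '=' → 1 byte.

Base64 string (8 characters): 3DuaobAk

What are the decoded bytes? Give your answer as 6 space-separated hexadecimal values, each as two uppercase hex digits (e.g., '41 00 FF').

After char 0 ('3'=55): chars_in_quartet=1 acc=0x37 bytes_emitted=0
After char 1 ('D'=3): chars_in_quartet=2 acc=0xDC3 bytes_emitted=0
After char 2 ('u'=46): chars_in_quartet=3 acc=0x370EE bytes_emitted=0
After char 3 ('a'=26): chars_in_quartet=4 acc=0xDC3B9A -> emit DC 3B 9A, reset; bytes_emitted=3
After char 4 ('o'=40): chars_in_quartet=1 acc=0x28 bytes_emitted=3
After char 5 ('b'=27): chars_in_quartet=2 acc=0xA1B bytes_emitted=3
After char 6 ('A'=0): chars_in_quartet=3 acc=0x286C0 bytes_emitted=3
After char 7 ('k'=36): chars_in_quartet=4 acc=0xA1B024 -> emit A1 B0 24, reset; bytes_emitted=6

Answer: DC 3B 9A A1 B0 24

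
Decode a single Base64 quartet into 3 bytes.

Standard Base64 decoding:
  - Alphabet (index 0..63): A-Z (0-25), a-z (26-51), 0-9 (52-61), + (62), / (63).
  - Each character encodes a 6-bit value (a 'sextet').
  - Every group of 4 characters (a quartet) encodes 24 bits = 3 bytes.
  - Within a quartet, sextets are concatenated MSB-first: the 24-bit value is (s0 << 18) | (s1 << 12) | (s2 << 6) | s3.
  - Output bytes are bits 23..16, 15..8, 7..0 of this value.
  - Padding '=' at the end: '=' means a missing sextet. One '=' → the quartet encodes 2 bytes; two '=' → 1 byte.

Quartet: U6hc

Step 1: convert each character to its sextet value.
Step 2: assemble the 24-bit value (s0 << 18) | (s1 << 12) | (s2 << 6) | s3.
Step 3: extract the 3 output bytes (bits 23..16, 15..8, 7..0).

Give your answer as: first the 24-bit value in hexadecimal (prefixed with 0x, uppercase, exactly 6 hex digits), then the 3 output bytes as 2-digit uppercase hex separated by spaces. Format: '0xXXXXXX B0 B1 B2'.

Answer: 0x53A85C 53 A8 5C

Derivation:
Sextets: U=20, 6=58, h=33, c=28
24-bit: (20<<18) | (58<<12) | (33<<6) | 28
      = 0x500000 | 0x03A000 | 0x000840 | 0x00001C
      = 0x53A85C
Bytes: (v>>16)&0xFF=53, (v>>8)&0xFF=A8, v&0xFF=5C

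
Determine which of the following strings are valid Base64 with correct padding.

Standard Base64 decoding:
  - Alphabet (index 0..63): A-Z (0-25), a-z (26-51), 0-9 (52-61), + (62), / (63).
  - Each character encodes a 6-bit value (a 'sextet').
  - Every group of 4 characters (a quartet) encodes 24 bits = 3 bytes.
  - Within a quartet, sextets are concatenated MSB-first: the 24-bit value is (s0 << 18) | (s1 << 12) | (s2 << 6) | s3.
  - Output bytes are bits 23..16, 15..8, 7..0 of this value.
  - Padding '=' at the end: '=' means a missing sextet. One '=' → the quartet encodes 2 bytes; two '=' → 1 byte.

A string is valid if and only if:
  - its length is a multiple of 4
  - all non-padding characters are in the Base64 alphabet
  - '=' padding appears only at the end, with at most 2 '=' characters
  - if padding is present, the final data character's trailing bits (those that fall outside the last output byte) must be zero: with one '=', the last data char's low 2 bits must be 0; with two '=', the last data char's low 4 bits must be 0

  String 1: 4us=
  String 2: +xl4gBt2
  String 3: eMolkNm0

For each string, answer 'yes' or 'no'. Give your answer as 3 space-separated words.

String 1: '4us=' → valid
String 2: '+xl4gBt2' → valid
String 3: 'eMolkNm0' → valid

Answer: yes yes yes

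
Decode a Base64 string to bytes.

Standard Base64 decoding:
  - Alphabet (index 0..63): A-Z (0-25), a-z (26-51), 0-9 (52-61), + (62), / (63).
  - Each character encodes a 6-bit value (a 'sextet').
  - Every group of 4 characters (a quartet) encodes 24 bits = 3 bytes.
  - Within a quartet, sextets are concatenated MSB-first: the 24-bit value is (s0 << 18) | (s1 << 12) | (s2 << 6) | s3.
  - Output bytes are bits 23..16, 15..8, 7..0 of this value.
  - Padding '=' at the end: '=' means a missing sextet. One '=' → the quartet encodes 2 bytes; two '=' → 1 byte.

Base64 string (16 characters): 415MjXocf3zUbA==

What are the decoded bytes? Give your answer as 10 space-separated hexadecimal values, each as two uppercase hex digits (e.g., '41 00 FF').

Answer: E3 5E 4C 8D 7A 1C 7F 7C D4 6C

Derivation:
After char 0 ('4'=56): chars_in_quartet=1 acc=0x38 bytes_emitted=0
After char 1 ('1'=53): chars_in_quartet=2 acc=0xE35 bytes_emitted=0
After char 2 ('5'=57): chars_in_quartet=3 acc=0x38D79 bytes_emitted=0
After char 3 ('M'=12): chars_in_quartet=4 acc=0xE35E4C -> emit E3 5E 4C, reset; bytes_emitted=3
After char 4 ('j'=35): chars_in_quartet=1 acc=0x23 bytes_emitted=3
After char 5 ('X'=23): chars_in_quartet=2 acc=0x8D7 bytes_emitted=3
After char 6 ('o'=40): chars_in_quartet=3 acc=0x235E8 bytes_emitted=3
After char 7 ('c'=28): chars_in_quartet=4 acc=0x8D7A1C -> emit 8D 7A 1C, reset; bytes_emitted=6
After char 8 ('f'=31): chars_in_quartet=1 acc=0x1F bytes_emitted=6
After char 9 ('3'=55): chars_in_quartet=2 acc=0x7F7 bytes_emitted=6
After char 10 ('z'=51): chars_in_quartet=3 acc=0x1FDF3 bytes_emitted=6
After char 11 ('U'=20): chars_in_quartet=4 acc=0x7F7CD4 -> emit 7F 7C D4, reset; bytes_emitted=9
After char 12 ('b'=27): chars_in_quartet=1 acc=0x1B bytes_emitted=9
After char 13 ('A'=0): chars_in_quartet=2 acc=0x6C0 bytes_emitted=9
Padding '==': partial quartet acc=0x6C0 -> emit 6C; bytes_emitted=10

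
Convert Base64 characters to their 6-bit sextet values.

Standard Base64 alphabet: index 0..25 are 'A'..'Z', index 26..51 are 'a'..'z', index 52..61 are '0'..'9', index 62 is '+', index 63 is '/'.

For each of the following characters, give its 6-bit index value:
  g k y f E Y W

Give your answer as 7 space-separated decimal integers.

Answer: 32 36 50 31 4 24 22

Derivation:
'g': a..z range, 26 + ord('g') − ord('a') = 32
'k': a..z range, 26 + ord('k') − ord('a') = 36
'y': a..z range, 26 + ord('y') − ord('a') = 50
'f': a..z range, 26 + ord('f') − ord('a') = 31
'E': A..Z range, ord('E') − ord('A') = 4
'Y': A..Z range, ord('Y') − ord('A') = 24
'W': A..Z range, ord('W') − ord('A') = 22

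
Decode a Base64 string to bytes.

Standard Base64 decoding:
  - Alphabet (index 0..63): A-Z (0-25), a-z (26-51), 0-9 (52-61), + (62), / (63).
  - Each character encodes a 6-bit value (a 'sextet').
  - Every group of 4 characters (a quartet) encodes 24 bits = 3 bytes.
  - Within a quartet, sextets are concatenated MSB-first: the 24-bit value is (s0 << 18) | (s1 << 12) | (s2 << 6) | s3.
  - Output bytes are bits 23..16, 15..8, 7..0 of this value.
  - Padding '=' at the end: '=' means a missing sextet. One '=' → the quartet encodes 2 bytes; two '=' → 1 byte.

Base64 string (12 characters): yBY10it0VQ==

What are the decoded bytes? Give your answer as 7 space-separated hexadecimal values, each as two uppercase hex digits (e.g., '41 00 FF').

After char 0 ('y'=50): chars_in_quartet=1 acc=0x32 bytes_emitted=0
After char 1 ('B'=1): chars_in_quartet=2 acc=0xC81 bytes_emitted=0
After char 2 ('Y'=24): chars_in_quartet=3 acc=0x32058 bytes_emitted=0
After char 3 ('1'=53): chars_in_quartet=4 acc=0xC81635 -> emit C8 16 35, reset; bytes_emitted=3
After char 4 ('0'=52): chars_in_quartet=1 acc=0x34 bytes_emitted=3
After char 5 ('i'=34): chars_in_quartet=2 acc=0xD22 bytes_emitted=3
After char 6 ('t'=45): chars_in_quartet=3 acc=0x348AD bytes_emitted=3
After char 7 ('0'=52): chars_in_quartet=4 acc=0xD22B74 -> emit D2 2B 74, reset; bytes_emitted=6
After char 8 ('V'=21): chars_in_quartet=1 acc=0x15 bytes_emitted=6
After char 9 ('Q'=16): chars_in_quartet=2 acc=0x550 bytes_emitted=6
Padding '==': partial quartet acc=0x550 -> emit 55; bytes_emitted=7

Answer: C8 16 35 D2 2B 74 55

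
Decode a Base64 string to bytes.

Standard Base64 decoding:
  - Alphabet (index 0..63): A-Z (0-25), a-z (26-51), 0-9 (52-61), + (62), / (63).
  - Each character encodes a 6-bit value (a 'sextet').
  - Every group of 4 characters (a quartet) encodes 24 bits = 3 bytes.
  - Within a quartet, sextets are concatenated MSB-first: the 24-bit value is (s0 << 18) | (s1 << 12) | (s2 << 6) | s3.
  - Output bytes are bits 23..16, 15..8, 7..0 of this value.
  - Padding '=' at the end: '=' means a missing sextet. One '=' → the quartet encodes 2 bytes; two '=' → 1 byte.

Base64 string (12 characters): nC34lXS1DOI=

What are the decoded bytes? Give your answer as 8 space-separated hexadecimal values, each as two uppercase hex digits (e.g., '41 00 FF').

Answer: 9C 2D F8 95 74 B5 0C E2

Derivation:
After char 0 ('n'=39): chars_in_quartet=1 acc=0x27 bytes_emitted=0
After char 1 ('C'=2): chars_in_quartet=2 acc=0x9C2 bytes_emitted=0
After char 2 ('3'=55): chars_in_quartet=3 acc=0x270B7 bytes_emitted=0
After char 3 ('4'=56): chars_in_quartet=4 acc=0x9C2DF8 -> emit 9C 2D F8, reset; bytes_emitted=3
After char 4 ('l'=37): chars_in_quartet=1 acc=0x25 bytes_emitted=3
After char 5 ('X'=23): chars_in_quartet=2 acc=0x957 bytes_emitted=3
After char 6 ('S'=18): chars_in_quartet=3 acc=0x255D2 bytes_emitted=3
After char 7 ('1'=53): chars_in_quartet=4 acc=0x9574B5 -> emit 95 74 B5, reset; bytes_emitted=6
After char 8 ('D'=3): chars_in_quartet=1 acc=0x3 bytes_emitted=6
After char 9 ('O'=14): chars_in_quartet=2 acc=0xCE bytes_emitted=6
After char 10 ('I'=8): chars_in_quartet=3 acc=0x3388 bytes_emitted=6
Padding '=': partial quartet acc=0x3388 -> emit 0C E2; bytes_emitted=8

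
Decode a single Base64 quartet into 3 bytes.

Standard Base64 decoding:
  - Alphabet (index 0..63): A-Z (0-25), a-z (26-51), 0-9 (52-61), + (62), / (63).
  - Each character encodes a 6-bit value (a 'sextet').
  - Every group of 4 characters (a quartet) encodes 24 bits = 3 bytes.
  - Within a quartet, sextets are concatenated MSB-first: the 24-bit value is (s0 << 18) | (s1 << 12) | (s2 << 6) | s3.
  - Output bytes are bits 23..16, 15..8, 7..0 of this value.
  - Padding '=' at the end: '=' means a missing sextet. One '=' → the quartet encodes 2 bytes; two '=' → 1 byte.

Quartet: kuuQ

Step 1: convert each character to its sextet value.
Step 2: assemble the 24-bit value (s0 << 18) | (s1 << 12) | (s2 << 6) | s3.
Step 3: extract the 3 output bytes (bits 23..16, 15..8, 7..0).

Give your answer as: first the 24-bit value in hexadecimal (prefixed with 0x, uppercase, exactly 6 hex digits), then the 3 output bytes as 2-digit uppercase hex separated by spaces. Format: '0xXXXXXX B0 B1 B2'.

Sextets: k=36, u=46, u=46, Q=16
24-bit: (36<<18) | (46<<12) | (46<<6) | 16
      = 0x900000 | 0x02E000 | 0x000B80 | 0x000010
      = 0x92EB90
Bytes: (v>>16)&0xFF=92, (v>>8)&0xFF=EB, v&0xFF=90

Answer: 0x92EB90 92 EB 90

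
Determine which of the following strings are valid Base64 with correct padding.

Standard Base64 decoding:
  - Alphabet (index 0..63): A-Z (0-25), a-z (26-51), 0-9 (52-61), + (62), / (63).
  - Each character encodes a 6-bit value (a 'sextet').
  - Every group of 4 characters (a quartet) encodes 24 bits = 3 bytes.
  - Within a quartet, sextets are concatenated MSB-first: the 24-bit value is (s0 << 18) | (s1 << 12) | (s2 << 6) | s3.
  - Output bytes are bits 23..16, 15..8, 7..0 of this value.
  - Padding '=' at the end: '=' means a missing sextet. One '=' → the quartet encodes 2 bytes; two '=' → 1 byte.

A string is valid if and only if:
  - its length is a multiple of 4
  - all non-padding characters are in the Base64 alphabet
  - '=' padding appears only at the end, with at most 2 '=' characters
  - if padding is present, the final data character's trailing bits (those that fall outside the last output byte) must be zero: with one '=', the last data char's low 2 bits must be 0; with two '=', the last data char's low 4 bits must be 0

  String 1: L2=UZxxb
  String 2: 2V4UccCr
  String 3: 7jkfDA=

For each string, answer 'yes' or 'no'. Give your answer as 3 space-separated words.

String 1: 'L2=UZxxb' → invalid (bad char(s): ['=']; '=' in middle)
String 2: '2V4UccCr' → valid
String 3: '7jkfDA=' → invalid (len=7 not mult of 4)

Answer: no yes no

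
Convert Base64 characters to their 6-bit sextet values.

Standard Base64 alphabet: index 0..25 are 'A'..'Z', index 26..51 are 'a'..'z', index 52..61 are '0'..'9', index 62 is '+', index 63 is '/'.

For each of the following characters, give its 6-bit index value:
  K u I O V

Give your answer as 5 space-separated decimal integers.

'K': A..Z range, ord('K') − ord('A') = 10
'u': a..z range, 26 + ord('u') − ord('a') = 46
'I': A..Z range, ord('I') − ord('A') = 8
'O': A..Z range, ord('O') − ord('A') = 14
'V': A..Z range, ord('V') − ord('A') = 21

Answer: 10 46 8 14 21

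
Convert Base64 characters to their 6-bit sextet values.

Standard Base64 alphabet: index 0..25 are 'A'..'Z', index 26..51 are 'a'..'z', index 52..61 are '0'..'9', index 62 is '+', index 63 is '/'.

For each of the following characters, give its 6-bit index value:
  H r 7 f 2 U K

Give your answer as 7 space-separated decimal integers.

Answer: 7 43 59 31 54 20 10

Derivation:
'H': A..Z range, ord('H') − ord('A') = 7
'r': a..z range, 26 + ord('r') − ord('a') = 43
'7': 0..9 range, 52 + ord('7') − ord('0') = 59
'f': a..z range, 26 + ord('f') − ord('a') = 31
'2': 0..9 range, 52 + ord('2') − ord('0') = 54
'U': A..Z range, ord('U') − ord('A') = 20
'K': A..Z range, ord('K') − ord('A') = 10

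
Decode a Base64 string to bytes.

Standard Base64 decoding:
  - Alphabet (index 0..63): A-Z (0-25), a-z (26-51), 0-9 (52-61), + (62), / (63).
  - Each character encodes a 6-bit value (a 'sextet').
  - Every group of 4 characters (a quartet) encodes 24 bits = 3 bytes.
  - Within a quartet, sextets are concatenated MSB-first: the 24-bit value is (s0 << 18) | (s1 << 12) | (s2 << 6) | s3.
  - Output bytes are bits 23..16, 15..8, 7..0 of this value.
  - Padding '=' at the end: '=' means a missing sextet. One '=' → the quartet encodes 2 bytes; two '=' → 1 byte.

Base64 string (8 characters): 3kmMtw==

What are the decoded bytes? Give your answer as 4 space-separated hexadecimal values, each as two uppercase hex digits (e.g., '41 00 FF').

After char 0 ('3'=55): chars_in_quartet=1 acc=0x37 bytes_emitted=0
After char 1 ('k'=36): chars_in_quartet=2 acc=0xDE4 bytes_emitted=0
After char 2 ('m'=38): chars_in_quartet=3 acc=0x37926 bytes_emitted=0
After char 3 ('M'=12): chars_in_quartet=4 acc=0xDE498C -> emit DE 49 8C, reset; bytes_emitted=3
After char 4 ('t'=45): chars_in_quartet=1 acc=0x2D bytes_emitted=3
After char 5 ('w'=48): chars_in_quartet=2 acc=0xB70 bytes_emitted=3
Padding '==': partial quartet acc=0xB70 -> emit B7; bytes_emitted=4

Answer: DE 49 8C B7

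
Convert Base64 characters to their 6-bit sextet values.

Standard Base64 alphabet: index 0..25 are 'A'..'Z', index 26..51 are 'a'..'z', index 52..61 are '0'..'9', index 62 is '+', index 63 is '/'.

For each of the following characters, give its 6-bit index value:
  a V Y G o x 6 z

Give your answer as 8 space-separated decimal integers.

'a': a..z range, 26 + ord('a') − ord('a') = 26
'V': A..Z range, ord('V') − ord('A') = 21
'Y': A..Z range, ord('Y') − ord('A') = 24
'G': A..Z range, ord('G') − ord('A') = 6
'o': a..z range, 26 + ord('o') − ord('a') = 40
'x': a..z range, 26 + ord('x') − ord('a') = 49
'6': 0..9 range, 52 + ord('6') − ord('0') = 58
'z': a..z range, 26 + ord('z') − ord('a') = 51

Answer: 26 21 24 6 40 49 58 51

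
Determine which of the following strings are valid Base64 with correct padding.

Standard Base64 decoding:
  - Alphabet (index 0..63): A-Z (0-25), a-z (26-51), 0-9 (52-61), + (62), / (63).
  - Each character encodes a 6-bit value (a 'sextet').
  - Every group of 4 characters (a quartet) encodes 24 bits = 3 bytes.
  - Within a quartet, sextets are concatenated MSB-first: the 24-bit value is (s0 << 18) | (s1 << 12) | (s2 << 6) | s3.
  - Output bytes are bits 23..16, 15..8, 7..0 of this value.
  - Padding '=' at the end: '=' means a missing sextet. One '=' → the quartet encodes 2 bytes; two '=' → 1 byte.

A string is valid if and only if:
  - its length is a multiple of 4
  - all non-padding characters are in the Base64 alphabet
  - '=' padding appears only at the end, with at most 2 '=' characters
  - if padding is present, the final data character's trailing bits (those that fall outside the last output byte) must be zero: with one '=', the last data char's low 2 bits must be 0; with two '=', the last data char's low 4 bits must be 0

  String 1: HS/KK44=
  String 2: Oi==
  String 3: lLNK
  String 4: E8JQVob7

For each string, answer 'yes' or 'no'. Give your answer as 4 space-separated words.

Answer: yes no yes yes

Derivation:
String 1: 'HS/KK44=' → valid
String 2: 'Oi==' → invalid (bad trailing bits)
String 3: 'lLNK' → valid
String 4: 'E8JQVob7' → valid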